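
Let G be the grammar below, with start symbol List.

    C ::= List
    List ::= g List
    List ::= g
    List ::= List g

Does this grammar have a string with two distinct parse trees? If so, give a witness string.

Ambiguous

Witness: g g

Derivation 1: List ⇒ g List ⇒ g g
Derivation 2: List ⇒ List g ⇒ g g

Two distinct leftmost derivations for the same string.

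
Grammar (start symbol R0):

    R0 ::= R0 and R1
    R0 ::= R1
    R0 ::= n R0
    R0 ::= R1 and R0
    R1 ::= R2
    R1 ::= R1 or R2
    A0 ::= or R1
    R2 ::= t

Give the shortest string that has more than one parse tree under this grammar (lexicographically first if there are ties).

length 1: no string has ≥2 trees
length 2: no string has ≥2 trees
length 3: t and t has 2 parse trees

Two derivations of t and t:
  R0 ⇒ R0 and R1 ⇒ R1 and R1 ⇒ R2 and R1 ⇒ t and R1 ⇒ t and R2 ⇒ t and t
  R0 ⇒ R1 and R0 ⇒ R2 and R0 ⇒ t and R0 ⇒ t and R1 ⇒ t and R2 ⇒ t and t

t and t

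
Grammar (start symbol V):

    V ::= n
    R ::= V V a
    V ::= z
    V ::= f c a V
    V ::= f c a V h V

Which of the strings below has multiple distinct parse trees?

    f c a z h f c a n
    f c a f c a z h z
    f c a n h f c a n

f c a z h f c a n: 1 tree
f c a f c a z h z: 2 trees
f c a n h f c a n: 1 tree

f c a f c a z h z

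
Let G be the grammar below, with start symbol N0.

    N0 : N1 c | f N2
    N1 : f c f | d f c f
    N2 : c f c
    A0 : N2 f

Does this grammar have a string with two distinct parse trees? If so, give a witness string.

Witness: f c f c

Derivation 1: N0 ⇒ N1 c ⇒ f c f c
Derivation 2: N0 ⇒ f N2 ⇒ f c f c

Two distinct leftmost derivations for the same string.

Ambiguous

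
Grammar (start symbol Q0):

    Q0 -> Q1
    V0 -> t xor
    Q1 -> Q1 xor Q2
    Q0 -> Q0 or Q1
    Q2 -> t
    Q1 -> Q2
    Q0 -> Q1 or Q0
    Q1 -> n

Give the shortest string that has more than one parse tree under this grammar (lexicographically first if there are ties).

length 1: no string has ≥2 trees
length 3: n or n has 2 parse trees

Two derivations of n or n:
  Q0 ⇒ Q0 or Q1 ⇒ Q1 or Q1 ⇒ n or Q1 ⇒ n or n
  Q0 ⇒ Q1 or Q0 ⇒ n or Q0 ⇒ n or Q1 ⇒ n or n

n or n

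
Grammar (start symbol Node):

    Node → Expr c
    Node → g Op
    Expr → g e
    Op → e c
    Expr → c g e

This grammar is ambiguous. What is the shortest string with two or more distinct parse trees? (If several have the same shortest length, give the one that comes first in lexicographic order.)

length 3: g e c has 2 parse trees

Two derivations of g e c:
  Node ⇒ Expr c ⇒ g e c
  Node ⇒ g Op ⇒ g e c

g e c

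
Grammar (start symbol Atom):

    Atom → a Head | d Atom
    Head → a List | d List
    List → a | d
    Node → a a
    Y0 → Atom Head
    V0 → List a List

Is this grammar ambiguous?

Unambiguous

Only Atom, Head, List are reachable from Atom; ignoring the rest: The reachable rules are right-linear with at most one rule per (nonterminal, next-terminal) pair. Each input token forces the next rule, so parsing is deterministic.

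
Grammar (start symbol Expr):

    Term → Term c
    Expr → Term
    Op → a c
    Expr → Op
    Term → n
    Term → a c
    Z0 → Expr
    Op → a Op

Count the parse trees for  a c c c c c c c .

1

Parse trees for a c c c c c c c:
  [Expr [Term [Term [Term [Term [Term [Term [Term a c] c] c] c] c] c] c]]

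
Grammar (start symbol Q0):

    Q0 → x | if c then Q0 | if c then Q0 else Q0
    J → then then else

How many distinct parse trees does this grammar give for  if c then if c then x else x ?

Parse trees for if c then if c then x else x:
  [Q0 if c then [Q0 if c then [Q0 x] else [Q0 x]]]
  [Q0 if c then [Q0 if c then [Q0 x]] else [Q0 x]]

2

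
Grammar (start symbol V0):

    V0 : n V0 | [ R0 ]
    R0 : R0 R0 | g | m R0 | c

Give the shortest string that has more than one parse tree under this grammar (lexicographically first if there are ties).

[ c c c ]

length 3: no string has ≥2 trees
length 4: no string has ≥2 trees
length 5: [ c c c ] has 2 parse trees

Two derivations of [ c c c ]:
  V0 ⇒ [ R0 ] ⇒ [ R0 R0 ] ⇒ [ R0 R0 R0 ] ⇒ [ c R0 R0 ] ⇒ [ c c R0 ] ⇒ [ c c c ]
  V0 ⇒ [ R0 ] ⇒ [ R0 R0 ] ⇒ [ c R0 ] ⇒ [ c R0 R0 ] ⇒ [ c c R0 ] ⇒ [ c c c ]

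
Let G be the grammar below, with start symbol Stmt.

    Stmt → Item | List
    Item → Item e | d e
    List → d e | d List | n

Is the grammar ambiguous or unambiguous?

Witness: d e

Derivation 1: Stmt ⇒ Item ⇒ d e
Derivation 2: Stmt ⇒ List ⇒ d e

Two distinct leftmost derivations for the same string.

Ambiguous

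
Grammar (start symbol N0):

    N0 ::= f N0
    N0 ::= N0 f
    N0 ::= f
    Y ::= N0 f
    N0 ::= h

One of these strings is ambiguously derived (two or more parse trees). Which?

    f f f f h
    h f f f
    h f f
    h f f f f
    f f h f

f f f f h: 1 tree
h f f f: 1 tree
h f f: 1 tree
h f f f f: 1 tree
f f h f: 3 trees

f f h f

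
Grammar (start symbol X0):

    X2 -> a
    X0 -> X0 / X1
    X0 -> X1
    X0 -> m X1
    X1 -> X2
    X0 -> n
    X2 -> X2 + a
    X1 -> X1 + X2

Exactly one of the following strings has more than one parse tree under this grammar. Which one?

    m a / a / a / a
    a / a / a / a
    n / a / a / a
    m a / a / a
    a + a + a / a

m a / a / a / a: 1 tree
a / a / a / a: 1 tree
n / a / a / a: 1 tree
m a / a / a: 1 tree
a + a + a / a: 4 trees

a + a + a / a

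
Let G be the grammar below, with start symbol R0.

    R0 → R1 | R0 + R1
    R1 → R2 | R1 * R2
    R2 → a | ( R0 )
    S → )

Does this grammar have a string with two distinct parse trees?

Unambiguous

Only R0, R1, R2 are reachable from R0; ignoring the rest: The grammar is stratified — R0 handles '+' (left-recursive), R1 handles '*', R2 atoms. Each operator has a fixed associativity and precedence level, so every string has one parse.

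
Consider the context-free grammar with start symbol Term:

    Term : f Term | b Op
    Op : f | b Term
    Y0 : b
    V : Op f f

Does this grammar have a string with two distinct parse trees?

Unambiguous

(Y0, V are unreachable from Term, so their rules don't affect L(Term).) The reachable rules are right-linear with at most one rule per (nonterminal, next-terminal) pair. Each input token forces the next rule, so parsing is deterministic.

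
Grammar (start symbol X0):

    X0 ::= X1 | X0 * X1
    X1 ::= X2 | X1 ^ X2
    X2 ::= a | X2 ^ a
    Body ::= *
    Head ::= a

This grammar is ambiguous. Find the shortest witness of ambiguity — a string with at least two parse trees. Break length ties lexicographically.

a ^ a

length 1: no string has ≥2 trees
length 3: a ^ a has 2 parse trees

Two derivations of a ^ a:
  X0 ⇒ X1 ⇒ X2 ⇒ X2 ^ a ⇒ a ^ a
  X0 ⇒ X1 ⇒ X1 ^ X2 ⇒ X2 ^ X2 ⇒ a ^ X2 ⇒ a ^ a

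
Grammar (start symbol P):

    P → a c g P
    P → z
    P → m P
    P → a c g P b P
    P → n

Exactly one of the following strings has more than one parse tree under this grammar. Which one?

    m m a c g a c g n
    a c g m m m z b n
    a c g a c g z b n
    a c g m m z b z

m m a c g a c g n: 1 tree
a c g m m m z b n: 1 tree
a c g a c g z b n: 2 trees
a c g m m z b z: 1 tree

a c g a c g z b n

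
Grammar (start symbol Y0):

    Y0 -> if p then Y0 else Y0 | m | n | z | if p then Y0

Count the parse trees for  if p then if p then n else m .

2

Parse trees for if p then if p then n else m:
  [Y0 if p then [Y0 if p then [Y0 n]] else [Y0 m]]
  [Y0 if p then [Y0 if p then [Y0 n] else [Y0 m]]]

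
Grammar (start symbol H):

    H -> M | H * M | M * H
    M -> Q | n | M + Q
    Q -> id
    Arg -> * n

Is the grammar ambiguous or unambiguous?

Ambiguous

Witness: id * id

Derivation 1: H ⇒ H * M ⇒ M * M ⇒ Q * M ⇒ id * M ⇒ id * Q ⇒ id * id
Derivation 2: H ⇒ M * H ⇒ Q * H ⇒ id * H ⇒ id * M ⇒ id * Q ⇒ id * id

Two distinct leftmost derivations for the same string.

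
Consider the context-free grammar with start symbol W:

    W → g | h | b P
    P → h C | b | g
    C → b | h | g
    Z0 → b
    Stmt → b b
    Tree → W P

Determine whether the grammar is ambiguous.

Only W, P, C are reachable from W; ignoring the rest: The reachable rules are right-linear with at most one rule per (nonterminal, next-terminal) pair. Each input token forces the next rule, so parsing is deterministic.

Unambiguous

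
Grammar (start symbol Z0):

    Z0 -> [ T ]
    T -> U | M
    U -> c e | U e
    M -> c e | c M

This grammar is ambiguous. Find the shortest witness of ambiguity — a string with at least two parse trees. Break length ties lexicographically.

[ c e ]

length 4: [ c e ] has 2 parse trees

Two derivations of [ c e ]:
  Z0 ⇒ [ T ] ⇒ [ U ] ⇒ [ c e ]
  Z0 ⇒ [ T ] ⇒ [ M ] ⇒ [ c e ]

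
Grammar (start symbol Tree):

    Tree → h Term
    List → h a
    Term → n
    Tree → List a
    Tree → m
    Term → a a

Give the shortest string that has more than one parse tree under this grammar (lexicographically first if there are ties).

h a a

length 1: no string has ≥2 trees
length 2: no string has ≥2 trees
length 3: h a a has 2 parse trees

Two derivations of h a a:
  Tree ⇒ h Term ⇒ h a a
  Tree ⇒ List a ⇒ h a a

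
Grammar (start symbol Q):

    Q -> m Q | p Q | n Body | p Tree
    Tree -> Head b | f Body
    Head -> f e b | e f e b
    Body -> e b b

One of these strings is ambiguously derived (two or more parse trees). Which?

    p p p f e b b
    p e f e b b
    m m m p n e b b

p p p f e b b: 2 trees
p e f e b b: 1 tree
m m m p n e b b: 1 tree

p p p f e b b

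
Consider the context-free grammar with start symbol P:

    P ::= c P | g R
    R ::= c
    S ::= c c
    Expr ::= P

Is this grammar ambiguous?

Only P, R are reachable from P; ignoring the rest: Each reachable nonterminal has at most one production per leading terminal, and all productions are right-linear; the derivation is determined token-by-token.

Unambiguous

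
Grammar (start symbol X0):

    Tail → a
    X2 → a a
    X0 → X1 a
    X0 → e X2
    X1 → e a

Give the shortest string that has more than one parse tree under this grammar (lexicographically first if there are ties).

e a a

length 3: e a a has 2 parse trees

Two derivations of e a a:
  X0 ⇒ X1 a ⇒ e a a
  X0 ⇒ e X2 ⇒ e a a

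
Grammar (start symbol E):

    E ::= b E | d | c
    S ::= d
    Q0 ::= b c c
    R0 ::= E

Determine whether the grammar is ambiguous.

Only E is reachable from E; ignoring the rest: The reachable rules are right-linear with at most one rule per (nonterminal, next-terminal) pair. Each input token forces the next rule, so parsing is deterministic.

Unambiguous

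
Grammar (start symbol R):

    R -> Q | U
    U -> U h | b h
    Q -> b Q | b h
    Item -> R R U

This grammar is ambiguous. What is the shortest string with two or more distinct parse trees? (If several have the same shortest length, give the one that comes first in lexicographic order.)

length 2: b h has 2 parse trees

Two derivations of b h:
  R ⇒ Q ⇒ b h
  R ⇒ U ⇒ b h

b h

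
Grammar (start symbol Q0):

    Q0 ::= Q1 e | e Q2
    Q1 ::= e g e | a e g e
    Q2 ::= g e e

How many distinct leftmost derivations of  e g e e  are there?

2

Parse trees for e g e e:
  [Q0 [Q1 e g e] e]
  [Q0 e [Q2 g e e]]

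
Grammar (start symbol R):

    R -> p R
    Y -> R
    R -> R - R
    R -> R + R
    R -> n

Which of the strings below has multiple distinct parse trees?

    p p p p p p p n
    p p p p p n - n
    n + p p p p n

p p p p p p p n: 1 tree
p p p p p n - n: 6 trees
n + p p p p n: 1 tree

p p p p p n - n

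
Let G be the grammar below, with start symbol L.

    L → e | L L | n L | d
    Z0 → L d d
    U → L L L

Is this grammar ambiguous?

Witness: d d d

Derivation 1: L ⇒ L L ⇒ L L L ⇒ d L L ⇒ d d L ⇒ d d d
Derivation 2: L ⇒ L L ⇒ d L ⇒ d L L ⇒ d d L ⇒ d d d

Two distinct leftmost derivations for the same string.

Ambiguous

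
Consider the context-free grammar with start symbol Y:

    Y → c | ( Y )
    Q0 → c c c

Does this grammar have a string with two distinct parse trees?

(Q0 is unreachable from Y, so its rules don't affect L(Y).) L(Y) is { openⁿ atom closeⁿ : n ≥ 0 }. The bracket depth fixes n, and the derivation is forced at every step.

Unambiguous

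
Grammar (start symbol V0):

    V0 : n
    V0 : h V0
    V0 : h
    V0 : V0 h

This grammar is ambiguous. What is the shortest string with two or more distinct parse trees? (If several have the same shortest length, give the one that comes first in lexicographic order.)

length 1: no string has ≥2 trees
length 2: h h has 2 parse trees

Two derivations of h h:
  V0 ⇒ h V0 ⇒ h h
  V0 ⇒ V0 h ⇒ h h

h h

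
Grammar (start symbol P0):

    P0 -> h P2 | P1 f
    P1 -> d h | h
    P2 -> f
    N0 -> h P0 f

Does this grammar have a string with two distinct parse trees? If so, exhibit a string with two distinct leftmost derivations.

Witness: h f

Derivation 1: P0 ⇒ h P2 ⇒ h f
Derivation 2: P0 ⇒ P1 f ⇒ h f

Two distinct leftmost derivations for the same string.

Ambiguous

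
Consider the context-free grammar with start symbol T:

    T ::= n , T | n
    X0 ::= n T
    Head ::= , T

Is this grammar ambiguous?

Only T is reachable from T; ignoring the rest: Right-recursive list with a separator: after each atom, whether the separator follows determines the rule. One parse per string.

Unambiguous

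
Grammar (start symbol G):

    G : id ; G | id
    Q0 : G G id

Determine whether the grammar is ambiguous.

Unambiguous

Only G is reachable from G; ignoring the rest: The reachable grammar is A → atom sep A | atom. Each atom is followed by either the separator (recurse) or end-of-string (stop) — no choice point.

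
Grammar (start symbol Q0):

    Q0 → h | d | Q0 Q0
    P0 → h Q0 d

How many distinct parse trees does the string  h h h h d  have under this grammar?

14

Parse trees for h h h h d (showing first 6 of 14):
  [Q0 [Q0 h] [Q0 [Q0 h] [Q0 [Q0 h] [Q0 [Q0 h] [Q0 d]]]]]
  [Q0 [Q0 h] [Q0 [Q0 h] [Q0 [Q0 [Q0 h] [Q0 h]] [Q0 d]]]]
  [Q0 [Q0 h] [Q0 [Q0 [Q0 h] [Q0 h]] [Q0 [Q0 h] [Q0 d]]]]
  [Q0 [Q0 h] [Q0 [Q0 [Q0 h] [Q0 [Q0 h] [Q0 h]]] [Q0 d]]]
  [Q0 [Q0 h] [Q0 [Q0 [Q0 [Q0 h] [Q0 h]] [Q0 h]] [Q0 d]]]
  [Q0 [Q0 [Q0 h] [Q0 h]] [Q0 [Q0 h] [Q0 [Q0 h] [Q0 d]]]]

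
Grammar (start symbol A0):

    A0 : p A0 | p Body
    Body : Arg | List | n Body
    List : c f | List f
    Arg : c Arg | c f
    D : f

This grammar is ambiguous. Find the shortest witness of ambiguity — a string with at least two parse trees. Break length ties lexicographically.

length 3: p c f has 2 parse trees

Two derivations of p c f:
  A0 ⇒ p Body ⇒ p Arg ⇒ p c f
  A0 ⇒ p Body ⇒ p List ⇒ p c f

p c f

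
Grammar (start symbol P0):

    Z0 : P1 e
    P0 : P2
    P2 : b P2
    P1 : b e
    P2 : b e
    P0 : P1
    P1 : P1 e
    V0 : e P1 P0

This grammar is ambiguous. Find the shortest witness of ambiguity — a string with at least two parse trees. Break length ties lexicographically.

length 2: b e has 2 parse trees

Two derivations of b e:
  P0 ⇒ P2 ⇒ b e
  P0 ⇒ P1 ⇒ b e

b e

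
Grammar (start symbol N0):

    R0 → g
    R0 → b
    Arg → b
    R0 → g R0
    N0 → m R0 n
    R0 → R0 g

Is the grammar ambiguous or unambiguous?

Witness: m g g n

Derivation 1: N0 ⇒ m R0 n ⇒ m g R0 n ⇒ m g g n
Derivation 2: N0 ⇒ m R0 n ⇒ m R0 g n ⇒ m g g n

Two distinct leftmost derivations for the same string.

Ambiguous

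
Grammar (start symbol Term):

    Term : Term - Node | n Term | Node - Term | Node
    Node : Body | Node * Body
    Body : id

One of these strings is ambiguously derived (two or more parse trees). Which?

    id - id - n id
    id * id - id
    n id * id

id * id - id

id - id - n id: 1 tree
id * id - id: 2 trees
n id * id: 1 tree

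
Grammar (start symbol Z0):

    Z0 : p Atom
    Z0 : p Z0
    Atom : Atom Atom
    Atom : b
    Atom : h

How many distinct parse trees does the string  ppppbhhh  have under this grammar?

Parse trees for ppppbhhh:
  [Z0 p [Z0 p [Z0 p [Z0 p [Atom [Atom b] [Atom [Atom h] [Atom [Atom h] [Atom h]]]]]]]]
  [Z0 p [Z0 p [Z0 p [Z0 p [Atom [Atom b] [Atom [Atom [Atom h] [Atom h]] [Atom h]]]]]]]
  [Z0 p [Z0 p [Z0 p [Z0 p [Atom [Atom [Atom b] [Atom h]] [Atom [Atom h] [Atom h]]]]]]]
  [Z0 p [Z0 p [Z0 p [Z0 p [Atom [Atom [Atom b] [Atom [Atom h] [Atom h]]] [Atom h]]]]]]
  [Z0 p [Z0 p [Z0 p [Z0 p [Atom [Atom [Atom [Atom b] [Atom h]] [Atom h]] [Atom h]]]]]]

5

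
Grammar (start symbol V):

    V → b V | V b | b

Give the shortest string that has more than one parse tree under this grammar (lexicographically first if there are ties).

length 1: no string has ≥2 trees
length 2: b b has 2 parse trees

Two derivations of b b:
  V ⇒ b V ⇒ b b
  V ⇒ V b ⇒ b b

b b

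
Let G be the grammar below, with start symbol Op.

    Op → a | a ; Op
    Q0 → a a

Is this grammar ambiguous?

(Q0 is unreachable from Op, so its rules don't affect L(Op).) The reachable grammar is A → atom sep A | atom. Each atom is followed by either the separator (recurse) or end-of-string (stop) — no choice point.

Unambiguous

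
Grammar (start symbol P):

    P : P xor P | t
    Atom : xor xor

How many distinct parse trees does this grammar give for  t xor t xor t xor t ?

5

Parse trees for t xor t xor t xor t:
  [P [P t] xor [P [P t] xor [P [P t] xor [P t]]]]
  [P [P t] xor [P [P [P t] xor [P t]] xor [P t]]]
  [P [P [P t] xor [P t]] xor [P [P t] xor [P t]]]
  [P [P [P t] xor [P [P t] xor [P t]]] xor [P t]]
  [P [P [P [P t] xor [P t]] xor [P t]] xor [P t]]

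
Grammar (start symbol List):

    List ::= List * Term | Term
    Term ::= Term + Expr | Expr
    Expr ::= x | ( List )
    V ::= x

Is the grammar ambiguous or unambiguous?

(V is unreachable from List, so its rules don't affect L(List).) This is a standard precedence ladder (List over Term over Expr), with each level left-recursive on its own operator ('*' at List, '+' at Term). That structure is LR(1), hence unambiguous.

Unambiguous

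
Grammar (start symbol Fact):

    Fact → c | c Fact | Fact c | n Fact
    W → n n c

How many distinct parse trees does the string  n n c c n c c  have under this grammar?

Parse trees for n n c c n c c:
  [Fact [Fact n [Fact n [Fact c [Fact c [Fact n [Fact c]]]]]] c]
  [Fact n [Fact [Fact n [Fact c [Fact c [Fact n [Fact c]]]]] c]]
  [Fact n [Fact n [Fact c [Fact c [Fact [Fact n [Fact c]] c]]]]]
  [Fact n [Fact n [Fact c [Fact c [Fact n [Fact c [Fact c]]]]]]]
  [Fact n [Fact n [Fact c [Fact c [Fact n [Fact [Fact c] c]]]]]]
  [Fact n [Fact n [Fact c [Fact [Fact c [Fact n [Fact c]]] c]]]]
  [Fact n [Fact n [Fact [Fact c [Fact c [Fact n [Fact c]]]] c]]]

7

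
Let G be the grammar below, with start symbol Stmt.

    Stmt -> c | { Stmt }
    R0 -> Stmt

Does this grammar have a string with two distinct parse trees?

Only Stmt is reachable from Stmt; ignoring the rest: Each string is a nest of matched brackets around a single atom. An opening bracket forces the recursive rule; an atom forces the base rule.

Unambiguous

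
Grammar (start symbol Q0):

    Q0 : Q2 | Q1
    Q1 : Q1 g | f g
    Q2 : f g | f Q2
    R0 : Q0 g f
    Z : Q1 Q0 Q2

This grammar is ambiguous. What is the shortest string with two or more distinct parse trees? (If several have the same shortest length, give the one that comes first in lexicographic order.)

f g

length 2: f g has 2 parse trees

Two derivations of f g:
  Q0 ⇒ Q2 ⇒ f g
  Q0 ⇒ Q1 ⇒ f g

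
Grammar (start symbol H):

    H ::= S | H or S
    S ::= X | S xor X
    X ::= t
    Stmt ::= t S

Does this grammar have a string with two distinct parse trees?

(Stmt is unreachable from H, so its rules don't affect L(H).) H → H or S | S  ;  S → S xor X | X  — a left-associative chain with X at the bottom. Each string factors uniquely by precedence.

Unambiguous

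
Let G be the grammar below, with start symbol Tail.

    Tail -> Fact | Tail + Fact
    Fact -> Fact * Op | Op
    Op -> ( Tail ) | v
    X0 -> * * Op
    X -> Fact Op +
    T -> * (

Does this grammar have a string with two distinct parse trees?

(X0, X, T are unreachable from Tail, so their rules don't affect L(Tail).) Tail → Tail + Fact | Fact  ;  Fact → Fact * Op | Op  — a left-associative chain with Op at the bottom. Each string factors uniquely by precedence.

Unambiguous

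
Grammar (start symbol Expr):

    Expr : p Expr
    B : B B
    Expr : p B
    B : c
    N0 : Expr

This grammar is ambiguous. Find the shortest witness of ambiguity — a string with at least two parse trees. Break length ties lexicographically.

p c c c

length 2: no string has ≥2 trees
length 3: no string has ≥2 trees
length 4: p c c c has 2 parse trees

Two derivations of p c c c:
  Expr ⇒ p B ⇒ p B B ⇒ p B B B ⇒ p c B B ⇒ p c c B ⇒ p c c c
  Expr ⇒ p B ⇒ p B B ⇒ p c B ⇒ p c B B ⇒ p c c B ⇒ p c c c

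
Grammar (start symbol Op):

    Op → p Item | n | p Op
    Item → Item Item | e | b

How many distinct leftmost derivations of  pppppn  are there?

1

Parse trees for pppppn:
  [Op p [Op p [Op p [Op p [Op p [Op n]]]]]]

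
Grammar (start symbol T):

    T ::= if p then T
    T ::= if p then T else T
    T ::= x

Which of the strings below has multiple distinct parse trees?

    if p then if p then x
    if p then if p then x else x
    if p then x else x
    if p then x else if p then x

if p then if p then x else x

if p then if p then x: 1 tree
if p then if p then x else x: 2 trees
if p then x else x: 1 tree
if p then x else if p then x: 1 tree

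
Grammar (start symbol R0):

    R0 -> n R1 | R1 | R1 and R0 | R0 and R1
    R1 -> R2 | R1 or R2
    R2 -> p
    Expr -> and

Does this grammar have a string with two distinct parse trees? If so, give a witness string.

Witness: p and p

Derivation 1: R0 ⇒ R1 and R0 ⇒ R2 and R0 ⇒ p and R0 ⇒ p and R1 ⇒ p and R2 ⇒ p and p
Derivation 2: R0 ⇒ R0 and R1 ⇒ R1 and R1 ⇒ R2 and R1 ⇒ p and R1 ⇒ p and R2 ⇒ p and p

Two distinct leftmost derivations for the same string.

Ambiguous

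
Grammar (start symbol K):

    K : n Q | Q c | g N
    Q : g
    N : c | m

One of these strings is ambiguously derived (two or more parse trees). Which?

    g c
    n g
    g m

g c

g c: 2 trees
n g: 1 tree
g m: 1 tree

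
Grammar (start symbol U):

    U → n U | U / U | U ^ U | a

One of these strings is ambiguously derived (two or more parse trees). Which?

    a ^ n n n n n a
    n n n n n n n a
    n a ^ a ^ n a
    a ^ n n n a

a ^ n n n n n a: 1 tree
n n n n n n n a: 1 tree
n a ^ a ^ n a: 5 trees
a ^ n n n a: 1 tree

n a ^ a ^ n a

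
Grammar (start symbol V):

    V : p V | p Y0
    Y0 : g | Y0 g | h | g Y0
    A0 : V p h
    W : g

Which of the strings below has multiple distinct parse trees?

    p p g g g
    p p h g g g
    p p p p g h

p p g g g

p p g g g: 4 trees
p p h g g g: 1 tree
p p p p g h: 1 tree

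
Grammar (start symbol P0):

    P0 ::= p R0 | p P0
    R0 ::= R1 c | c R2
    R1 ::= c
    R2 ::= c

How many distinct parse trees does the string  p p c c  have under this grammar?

2

Parse trees for p p c c:
  [P0 p [P0 p [R0 [R1 c] c]]]
  [P0 p [P0 p [R0 c [R2 c]]]]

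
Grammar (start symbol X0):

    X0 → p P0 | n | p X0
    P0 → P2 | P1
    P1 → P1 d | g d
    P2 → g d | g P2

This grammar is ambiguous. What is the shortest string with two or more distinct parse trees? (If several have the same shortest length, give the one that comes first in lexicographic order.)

length 1: no string has ≥2 trees
length 2: no string has ≥2 trees
length 3: p g d has 2 parse trees

Two derivations of p g d:
  X0 ⇒ p P0 ⇒ p P2 ⇒ p g d
  X0 ⇒ p P0 ⇒ p P1 ⇒ p g d

p g d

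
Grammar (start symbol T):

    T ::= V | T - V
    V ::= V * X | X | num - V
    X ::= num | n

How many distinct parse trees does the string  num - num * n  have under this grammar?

Parse trees for num - num * n:
  [T [V [V num - [V [X num]]] * [X n]]]
  [T [V num - [V [V [X num]] * [X n]]]]
  [T [T [V [X num]]] - [V [V [X num]] * [X n]]]

3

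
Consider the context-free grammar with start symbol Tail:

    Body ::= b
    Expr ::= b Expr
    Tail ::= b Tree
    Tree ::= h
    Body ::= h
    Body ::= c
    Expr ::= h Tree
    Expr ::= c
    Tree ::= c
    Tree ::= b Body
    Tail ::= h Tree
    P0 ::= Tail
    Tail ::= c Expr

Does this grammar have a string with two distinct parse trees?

Unambiguous

Only Tail, Tree, Body, Expr are reachable from Tail; ignoring the rest: Each reachable nonterminal has at most one production per leading terminal, and all productions are right-linear; the derivation is determined token-by-token.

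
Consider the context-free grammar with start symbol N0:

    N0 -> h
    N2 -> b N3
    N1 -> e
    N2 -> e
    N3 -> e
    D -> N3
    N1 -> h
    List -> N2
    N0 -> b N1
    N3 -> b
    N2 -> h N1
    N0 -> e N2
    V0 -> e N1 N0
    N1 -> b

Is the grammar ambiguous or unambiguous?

(D, V0, List are unreachable from N0, so their rules don't affect L(N0).) Each reachable nonterminal has at most one production per leading terminal, and all productions are right-linear; the derivation is determined token-by-token.

Unambiguous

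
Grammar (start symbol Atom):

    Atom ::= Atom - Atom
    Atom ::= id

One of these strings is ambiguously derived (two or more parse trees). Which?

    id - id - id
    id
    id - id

id - id - id

id - id - id: 2 trees
id: 1 tree
id - id: 1 tree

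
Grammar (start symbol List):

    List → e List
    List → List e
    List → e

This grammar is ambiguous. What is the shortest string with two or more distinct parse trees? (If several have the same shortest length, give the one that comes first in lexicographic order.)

e e

length 1: no string has ≥2 trees
length 2: e e has 2 parse trees

Two derivations of e e:
  List ⇒ e List ⇒ e e
  List ⇒ List e ⇒ e e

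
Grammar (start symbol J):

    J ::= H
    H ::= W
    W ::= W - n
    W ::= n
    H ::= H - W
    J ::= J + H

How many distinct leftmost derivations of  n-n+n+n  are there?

Parse trees for n-n+n+n:
  [J [J [J [H [W [W n] - n]]] + [H [W n]]] + [H [W n]]]
  [J [J [J [H [H [W n]] - [W n]]] + [H [W n]]] + [H [W n]]]

2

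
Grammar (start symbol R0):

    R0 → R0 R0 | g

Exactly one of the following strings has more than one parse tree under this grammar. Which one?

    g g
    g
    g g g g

g g g g

g g: 1 tree
g: 1 tree
g g g g: 5 trees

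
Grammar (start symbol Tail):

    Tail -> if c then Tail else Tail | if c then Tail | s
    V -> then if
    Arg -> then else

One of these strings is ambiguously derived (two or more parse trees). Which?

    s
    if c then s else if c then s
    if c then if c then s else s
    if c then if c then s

if c then if c then s else s

s: 1 tree
if c then s else if c then s: 1 tree
if c then if c then s else s: 2 trees
if c then if c then s: 1 tree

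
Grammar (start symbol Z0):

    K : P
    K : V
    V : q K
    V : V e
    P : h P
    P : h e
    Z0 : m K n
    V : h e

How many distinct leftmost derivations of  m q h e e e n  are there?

4

Parse trees for m q h e e e n:
  [Z0 m [K [V q [K [V [V [V h e] e] e]]]] n]
  [Z0 m [K [V [V q [K [V [V h e] e]]] e]] n]
  [Z0 m [K [V [V [V q [K [P h e]]] e] e]] n]
  [Z0 m [K [V [V [V q [K [V h e]]] e] e]] n]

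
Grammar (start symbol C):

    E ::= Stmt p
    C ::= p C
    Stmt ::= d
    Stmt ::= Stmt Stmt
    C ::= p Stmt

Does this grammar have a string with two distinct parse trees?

Ambiguous

Witness: p d d d

Derivation 1: C ⇒ p Stmt ⇒ p Stmt Stmt ⇒ p d Stmt ⇒ p d Stmt Stmt ⇒ p d d Stmt ⇒ p d d d
Derivation 2: C ⇒ p Stmt ⇒ p Stmt Stmt ⇒ p Stmt Stmt Stmt ⇒ p d Stmt Stmt ⇒ p d d Stmt ⇒ p d d d

Two distinct leftmost derivations for the same string.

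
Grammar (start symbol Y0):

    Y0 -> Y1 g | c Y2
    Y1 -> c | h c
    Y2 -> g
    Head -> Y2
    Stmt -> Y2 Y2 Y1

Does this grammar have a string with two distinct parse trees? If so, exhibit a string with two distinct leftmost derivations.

Ambiguous

Witness: c g

Derivation 1: Y0 ⇒ Y1 g ⇒ c g
Derivation 2: Y0 ⇒ c Y2 ⇒ c g

Two distinct leftmost derivations for the same string.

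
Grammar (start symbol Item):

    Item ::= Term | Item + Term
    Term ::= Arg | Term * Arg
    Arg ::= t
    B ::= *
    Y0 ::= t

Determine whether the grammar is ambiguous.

Only Item, Term, Arg are reachable from Item; ignoring the rest: The grammar is stratified — Item handles '+' (left-recursive), Term handles '*', Arg atoms. Each operator has a fixed associativity and precedence level, so every string has one parse.

Unambiguous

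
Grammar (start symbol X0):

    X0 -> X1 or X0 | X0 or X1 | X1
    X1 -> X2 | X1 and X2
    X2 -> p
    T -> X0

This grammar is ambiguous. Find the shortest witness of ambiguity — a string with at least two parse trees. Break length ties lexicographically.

length 1: no string has ≥2 trees
length 3: p or p has 2 parse trees

Two derivations of p or p:
  X0 ⇒ X1 or X0 ⇒ X2 or X0 ⇒ p or X0 ⇒ p or X1 ⇒ p or X2 ⇒ p or p
  X0 ⇒ X0 or X1 ⇒ X1 or X1 ⇒ X2 or X1 ⇒ p or X1 ⇒ p or X2 ⇒ p or p

p or p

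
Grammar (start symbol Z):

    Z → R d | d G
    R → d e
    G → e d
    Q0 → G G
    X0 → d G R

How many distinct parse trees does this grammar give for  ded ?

Parse trees for ded:
  [Z [R d e] d]
  [Z d [G e d]]

2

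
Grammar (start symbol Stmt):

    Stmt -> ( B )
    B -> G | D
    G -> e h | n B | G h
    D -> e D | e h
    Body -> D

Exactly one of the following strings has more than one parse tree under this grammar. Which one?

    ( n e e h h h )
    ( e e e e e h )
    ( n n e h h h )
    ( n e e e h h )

( n n e h h h )

( n e e h h h ): 1 tree
( e e e e e h ): 1 tree
( n n e h h h ): 9 trees
( n e e e h h ): 1 tree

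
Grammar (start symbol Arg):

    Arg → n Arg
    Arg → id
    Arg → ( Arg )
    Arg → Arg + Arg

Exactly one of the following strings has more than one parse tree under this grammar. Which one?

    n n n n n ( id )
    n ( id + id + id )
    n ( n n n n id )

n ( id + id + id )

n n n n n ( id ): 1 tree
n ( id + id + id ): 2 trees
n ( n n n n id ): 1 tree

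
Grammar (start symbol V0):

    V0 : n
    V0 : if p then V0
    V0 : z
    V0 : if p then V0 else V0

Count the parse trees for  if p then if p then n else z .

Parse trees for if p then if p then n else z:
  [V0 if p then [V0 if p then [V0 n] else [V0 z]]]
  [V0 if p then [V0 if p then [V0 n]] else [V0 z]]

2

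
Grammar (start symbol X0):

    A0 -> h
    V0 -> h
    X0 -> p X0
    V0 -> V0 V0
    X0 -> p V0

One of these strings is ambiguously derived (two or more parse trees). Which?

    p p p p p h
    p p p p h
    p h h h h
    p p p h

p h h h h

p p p p p h: 1 tree
p p p p h: 1 tree
p h h h h: 5 trees
p p p h: 1 tree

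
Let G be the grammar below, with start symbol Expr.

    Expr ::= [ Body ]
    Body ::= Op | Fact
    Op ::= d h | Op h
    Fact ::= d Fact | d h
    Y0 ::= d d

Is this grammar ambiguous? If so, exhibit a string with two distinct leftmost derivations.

Witness: [ d h ]

Derivation 1: Expr ⇒ [ Body ] ⇒ [ Op ] ⇒ [ d h ]
Derivation 2: Expr ⇒ [ Body ] ⇒ [ Fact ] ⇒ [ d h ]

Two distinct leftmost derivations for the same string.

Ambiguous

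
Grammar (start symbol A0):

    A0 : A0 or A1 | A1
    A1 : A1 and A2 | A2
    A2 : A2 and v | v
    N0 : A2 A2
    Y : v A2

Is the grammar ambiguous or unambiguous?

Witness: v and v

Derivation 1: A0 ⇒ A1 ⇒ A1 and A2 ⇒ A2 and A2 ⇒ v and A2 ⇒ v and v
Derivation 2: A0 ⇒ A1 ⇒ A2 ⇒ A2 and v ⇒ v and v

Two distinct leftmost derivations for the same string.

Ambiguous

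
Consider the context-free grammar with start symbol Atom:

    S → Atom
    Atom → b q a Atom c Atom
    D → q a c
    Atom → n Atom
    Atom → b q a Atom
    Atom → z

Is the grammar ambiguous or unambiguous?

Witness: b q a b q a z c z

Derivation 1: Atom ⇒ b q a Atom c Atom ⇒ b q a b q a Atom c Atom ⇒ b q a b q a z c Atom ⇒ b q a b q a z c z
Derivation 2: Atom ⇒ b q a Atom ⇒ b q a b q a Atom c Atom ⇒ b q a b q a z c Atom ⇒ b q a b q a z c z

Two distinct leftmost derivations for the same string.

Ambiguous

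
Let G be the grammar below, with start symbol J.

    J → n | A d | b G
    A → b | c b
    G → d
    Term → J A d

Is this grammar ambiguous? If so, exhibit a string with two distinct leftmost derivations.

Witness: b d

Derivation 1: J ⇒ A d ⇒ b d
Derivation 2: J ⇒ b G ⇒ b d

Two distinct leftmost derivations for the same string.

Ambiguous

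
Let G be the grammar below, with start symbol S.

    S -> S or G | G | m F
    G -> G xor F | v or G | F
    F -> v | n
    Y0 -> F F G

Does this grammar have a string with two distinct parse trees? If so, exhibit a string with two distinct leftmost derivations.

Ambiguous

Witness: v or n

Derivation 1: S ⇒ S or G ⇒ G or G ⇒ F or G ⇒ v or G ⇒ v or F ⇒ v or n
Derivation 2: S ⇒ G ⇒ v or G ⇒ v or F ⇒ v or n

Two distinct leftmost derivations for the same string.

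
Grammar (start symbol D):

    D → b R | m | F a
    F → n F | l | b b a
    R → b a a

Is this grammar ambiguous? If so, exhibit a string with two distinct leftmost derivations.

Witness: b b a a

Derivation 1: D ⇒ b R ⇒ b b a a
Derivation 2: D ⇒ F a ⇒ b b a a

Two distinct leftmost derivations for the same string.

Ambiguous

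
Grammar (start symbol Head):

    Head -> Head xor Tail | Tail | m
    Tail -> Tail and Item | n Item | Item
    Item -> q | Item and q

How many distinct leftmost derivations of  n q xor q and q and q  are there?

4

Parse trees for n q xor q and q and q:
  [Head [Head [Tail n [Item q]]] xor [Tail [Tail [Item q]] and [Item [Item q] and q]]]
  [Head [Head [Tail n [Item q]]] xor [Tail [Tail [Tail [Item q]] and [Item q]] and [Item q]]]
  [Head [Head [Tail n [Item q]]] xor [Tail [Tail [Item [Item q] and q]] and [Item q]]]
  [Head [Head [Tail n [Item q]]] xor [Tail [Item [Item [Item q] and q] and q]]]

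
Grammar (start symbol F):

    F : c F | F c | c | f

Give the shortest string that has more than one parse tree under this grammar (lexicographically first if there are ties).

c c

length 1: no string has ≥2 trees
length 2: c c has 2 parse trees

Two derivations of c c:
  F ⇒ c F ⇒ c c
  F ⇒ F c ⇒ c c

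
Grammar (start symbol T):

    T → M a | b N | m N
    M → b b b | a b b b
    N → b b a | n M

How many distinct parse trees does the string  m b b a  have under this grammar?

1

Parse trees for m b b a:
  [T m [N b b a]]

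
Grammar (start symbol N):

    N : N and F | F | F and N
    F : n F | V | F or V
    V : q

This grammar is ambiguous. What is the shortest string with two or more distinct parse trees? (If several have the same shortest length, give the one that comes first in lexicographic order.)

length 1: no string has ≥2 trees
length 2: no string has ≥2 trees
length 3: q and q has 2 parse trees

Two derivations of q and q:
  N ⇒ N and F ⇒ F and F ⇒ V and F ⇒ q and F ⇒ q and V ⇒ q and q
  N ⇒ F and N ⇒ V and N ⇒ q and N ⇒ q and F ⇒ q and V ⇒ q and q

q and q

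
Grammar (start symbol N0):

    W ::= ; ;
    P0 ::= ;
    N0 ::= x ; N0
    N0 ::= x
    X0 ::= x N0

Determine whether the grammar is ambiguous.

(W, P0, X0 are unreachable from N0, so their rules don't affect L(N0).) Right-recursive list with a separator: after each atom, whether the separator follows determines the rule. One parse per string.

Unambiguous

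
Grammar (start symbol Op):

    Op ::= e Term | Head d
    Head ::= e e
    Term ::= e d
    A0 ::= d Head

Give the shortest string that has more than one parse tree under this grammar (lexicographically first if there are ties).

e e d

length 3: e e d has 2 parse trees

Two derivations of e e d:
  Op ⇒ e Term ⇒ e e d
  Op ⇒ Head d ⇒ e e d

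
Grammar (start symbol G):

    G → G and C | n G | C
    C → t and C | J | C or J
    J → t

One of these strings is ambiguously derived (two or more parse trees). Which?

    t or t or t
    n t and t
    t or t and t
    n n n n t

t or t or t: 1 tree
n t and t: 3 trees
t or t and t: 1 tree
n n n n t: 1 tree

n t and t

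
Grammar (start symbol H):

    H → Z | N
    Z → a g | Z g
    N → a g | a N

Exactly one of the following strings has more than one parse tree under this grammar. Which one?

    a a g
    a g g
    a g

a a g: 1 tree
a g g: 1 tree
a g: 2 trees

a g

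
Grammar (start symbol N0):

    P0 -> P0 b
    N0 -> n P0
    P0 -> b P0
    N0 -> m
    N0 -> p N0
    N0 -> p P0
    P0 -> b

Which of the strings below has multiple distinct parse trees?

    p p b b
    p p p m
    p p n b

p p b b: 2 trees
p p p m: 1 tree
p p n b: 1 tree

p p b b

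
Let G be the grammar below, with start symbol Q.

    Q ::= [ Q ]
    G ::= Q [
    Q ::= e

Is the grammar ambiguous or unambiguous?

Unambiguous

Only Q is reachable from Q; ignoring the rest: L(Q) is { openⁿ atom closeⁿ : n ≥ 0 }. The bracket depth fixes n, and the derivation is forced at every step.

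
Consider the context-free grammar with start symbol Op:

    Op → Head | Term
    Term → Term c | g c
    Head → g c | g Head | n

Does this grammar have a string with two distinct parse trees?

Witness: g c

Derivation 1: Op ⇒ Head ⇒ g c
Derivation 2: Op ⇒ Term ⇒ g c

Two distinct leftmost derivations for the same string.

Ambiguous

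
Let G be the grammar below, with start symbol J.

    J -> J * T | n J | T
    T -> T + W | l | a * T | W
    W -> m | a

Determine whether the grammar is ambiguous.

Ambiguous

Witness: a * a

Derivation 1: J ⇒ J * T ⇒ T * T ⇒ W * T ⇒ a * T ⇒ a * W ⇒ a * a
Derivation 2: J ⇒ T ⇒ a * T ⇒ a * W ⇒ a * a

Two distinct leftmost derivations for the same string.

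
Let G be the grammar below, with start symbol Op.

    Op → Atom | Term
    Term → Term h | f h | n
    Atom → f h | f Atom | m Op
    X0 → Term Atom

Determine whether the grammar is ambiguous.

Witness: f h

Derivation 1: Op ⇒ Atom ⇒ f h
Derivation 2: Op ⇒ Term ⇒ f h

Two distinct leftmost derivations for the same string.

Ambiguous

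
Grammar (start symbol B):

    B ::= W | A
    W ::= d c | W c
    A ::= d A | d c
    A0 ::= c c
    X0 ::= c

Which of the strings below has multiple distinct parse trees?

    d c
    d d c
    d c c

d c

d c: 2 trees
d d c: 1 tree
d c c: 1 tree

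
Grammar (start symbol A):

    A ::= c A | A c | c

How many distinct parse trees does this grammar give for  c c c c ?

8

Parse trees for c c c c:
  [A c [A c [A c [A c]]]]
  [A c [A c [A [A c] c]]]
  [A c [A [A c [A c]] c]]
  [A c [A [A [A c] c] c]]
  [A [A c [A c [A c]]] c]
  [A [A c [A [A c] c]] c]
  [A [A [A c [A c]] c] c]
  [A [A [A [A c] c] c] c]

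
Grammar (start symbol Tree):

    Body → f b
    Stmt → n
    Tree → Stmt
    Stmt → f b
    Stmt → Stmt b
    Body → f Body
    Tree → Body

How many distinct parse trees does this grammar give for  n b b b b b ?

Parse trees for n b b b b b:
  [Tree [Stmt [Stmt [Stmt [Stmt [Stmt [Stmt n] b] b] b] b] b]]

1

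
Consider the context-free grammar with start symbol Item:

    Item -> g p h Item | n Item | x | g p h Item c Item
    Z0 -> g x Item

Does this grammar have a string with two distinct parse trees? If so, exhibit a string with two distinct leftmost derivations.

Ambiguous

Witness: g p h g p h x c x

Derivation 1: Item ⇒ g p h Item ⇒ g p h g p h Item c Item ⇒ g p h g p h x c Item ⇒ g p h g p h x c x
Derivation 2: Item ⇒ g p h Item c Item ⇒ g p h g p h Item c Item ⇒ g p h g p h x c Item ⇒ g p h g p h x c x

Two distinct leftmost derivations for the same string.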